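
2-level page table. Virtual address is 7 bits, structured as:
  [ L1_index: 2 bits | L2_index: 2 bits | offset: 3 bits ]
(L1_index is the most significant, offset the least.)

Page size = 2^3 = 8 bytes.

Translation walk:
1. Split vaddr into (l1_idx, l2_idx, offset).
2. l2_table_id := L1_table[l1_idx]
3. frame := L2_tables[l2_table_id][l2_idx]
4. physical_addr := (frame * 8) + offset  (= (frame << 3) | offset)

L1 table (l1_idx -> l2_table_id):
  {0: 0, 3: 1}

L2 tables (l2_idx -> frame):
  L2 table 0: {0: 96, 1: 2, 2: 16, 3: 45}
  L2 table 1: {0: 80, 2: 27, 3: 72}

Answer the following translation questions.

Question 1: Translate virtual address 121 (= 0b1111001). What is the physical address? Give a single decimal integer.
Answer: 577

Derivation:
vaddr = 121 = 0b1111001
Split: l1_idx=3, l2_idx=3, offset=1
L1[3] = 1
L2[1][3] = 72
paddr = 72 * 8 + 1 = 577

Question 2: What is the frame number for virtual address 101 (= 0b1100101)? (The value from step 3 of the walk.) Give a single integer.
Answer: 80

Derivation:
vaddr = 101: l1_idx=3, l2_idx=0
L1[3] = 1; L2[1][0] = 80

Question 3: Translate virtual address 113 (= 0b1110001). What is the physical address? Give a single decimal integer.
Answer: 217

Derivation:
vaddr = 113 = 0b1110001
Split: l1_idx=3, l2_idx=2, offset=1
L1[3] = 1
L2[1][2] = 27
paddr = 27 * 8 + 1 = 217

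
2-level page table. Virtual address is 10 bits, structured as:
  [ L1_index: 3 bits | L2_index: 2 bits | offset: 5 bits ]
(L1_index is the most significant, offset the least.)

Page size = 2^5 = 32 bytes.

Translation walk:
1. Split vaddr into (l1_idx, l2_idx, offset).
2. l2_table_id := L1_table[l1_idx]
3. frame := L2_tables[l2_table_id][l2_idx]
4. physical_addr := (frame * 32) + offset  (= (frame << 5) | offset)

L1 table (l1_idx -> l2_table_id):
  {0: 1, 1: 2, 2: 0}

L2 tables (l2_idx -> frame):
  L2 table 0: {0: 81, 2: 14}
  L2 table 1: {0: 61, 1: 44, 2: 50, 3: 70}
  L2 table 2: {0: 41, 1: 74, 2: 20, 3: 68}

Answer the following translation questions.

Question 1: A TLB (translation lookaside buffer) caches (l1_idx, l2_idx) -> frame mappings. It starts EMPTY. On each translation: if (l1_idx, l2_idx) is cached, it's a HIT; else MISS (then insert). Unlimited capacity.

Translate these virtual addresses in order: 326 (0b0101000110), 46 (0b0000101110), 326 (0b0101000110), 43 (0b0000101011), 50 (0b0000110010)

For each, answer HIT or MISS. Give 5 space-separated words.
vaddr=326: (2,2) not in TLB -> MISS, insert
vaddr=46: (0,1) not in TLB -> MISS, insert
vaddr=326: (2,2) in TLB -> HIT
vaddr=43: (0,1) in TLB -> HIT
vaddr=50: (0,1) in TLB -> HIT

Answer: MISS MISS HIT HIT HIT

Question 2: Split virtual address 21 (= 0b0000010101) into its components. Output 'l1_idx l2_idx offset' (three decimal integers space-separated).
vaddr = 21 = 0b0000010101
  top 3 bits -> l1_idx = 0
  next 2 bits -> l2_idx = 0
  bottom 5 bits -> offset = 21

Answer: 0 0 21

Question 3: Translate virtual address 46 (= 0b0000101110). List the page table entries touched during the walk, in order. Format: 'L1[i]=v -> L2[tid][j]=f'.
Answer: L1[0]=1 -> L2[1][1]=44

Derivation:
vaddr = 46 = 0b0000101110
Split: l1_idx=0, l2_idx=1, offset=14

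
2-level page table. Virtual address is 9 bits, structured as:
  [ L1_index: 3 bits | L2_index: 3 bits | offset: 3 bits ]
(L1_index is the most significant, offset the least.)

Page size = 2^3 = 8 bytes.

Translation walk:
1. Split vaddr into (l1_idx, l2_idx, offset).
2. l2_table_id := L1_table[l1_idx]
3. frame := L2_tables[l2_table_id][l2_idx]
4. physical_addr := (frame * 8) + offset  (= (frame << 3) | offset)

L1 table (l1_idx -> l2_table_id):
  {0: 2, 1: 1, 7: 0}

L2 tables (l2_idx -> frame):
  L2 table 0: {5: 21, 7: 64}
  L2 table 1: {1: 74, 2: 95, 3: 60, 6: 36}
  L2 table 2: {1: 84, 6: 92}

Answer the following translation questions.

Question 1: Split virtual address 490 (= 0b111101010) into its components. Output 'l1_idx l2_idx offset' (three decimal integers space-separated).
Answer: 7 5 2

Derivation:
vaddr = 490 = 0b111101010
  top 3 bits -> l1_idx = 7
  next 3 bits -> l2_idx = 5
  bottom 3 bits -> offset = 2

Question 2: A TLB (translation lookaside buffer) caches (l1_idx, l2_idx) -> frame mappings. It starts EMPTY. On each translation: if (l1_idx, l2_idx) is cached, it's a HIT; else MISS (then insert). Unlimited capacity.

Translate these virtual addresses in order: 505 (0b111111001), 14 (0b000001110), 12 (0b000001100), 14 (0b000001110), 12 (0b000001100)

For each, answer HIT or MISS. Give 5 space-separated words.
Answer: MISS MISS HIT HIT HIT

Derivation:
vaddr=505: (7,7) not in TLB -> MISS, insert
vaddr=14: (0,1) not in TLB -> MISS, insert
vaddr=12: (0,1) in TLB -> HIT
vaddr=14: (0,1) in TLB -> HIT
vaddr=12: (0,1) in TLB -> HIT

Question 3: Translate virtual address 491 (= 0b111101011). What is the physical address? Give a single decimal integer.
Answer: 171

Derivation:
vaddr = 491 = 0b111101011
Split: l1_idx=7, l2_idx=5, offset=3
L1[7] = 0
L2[0][5] = 21
paddr = 21 * 8 + 3 = 171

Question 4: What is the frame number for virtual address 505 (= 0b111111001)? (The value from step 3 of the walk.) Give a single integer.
Answer: 64

Derivation:
vaddr = 505: l1_idx=7, l2_idx=7
L1[7] = 0; L2[0][7] = 64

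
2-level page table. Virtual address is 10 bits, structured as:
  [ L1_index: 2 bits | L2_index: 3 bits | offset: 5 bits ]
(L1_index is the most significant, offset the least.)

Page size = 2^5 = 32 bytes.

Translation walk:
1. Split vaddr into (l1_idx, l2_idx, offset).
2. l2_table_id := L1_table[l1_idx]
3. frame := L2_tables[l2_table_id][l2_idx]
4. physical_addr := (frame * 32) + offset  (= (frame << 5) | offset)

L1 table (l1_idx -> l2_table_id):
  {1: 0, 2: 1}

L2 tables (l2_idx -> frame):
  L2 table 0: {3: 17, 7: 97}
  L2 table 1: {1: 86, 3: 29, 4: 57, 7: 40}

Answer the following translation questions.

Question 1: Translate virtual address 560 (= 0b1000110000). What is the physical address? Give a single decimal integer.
vaddr = 560 = 0b1000110000
Split: l1_idx=2, l2_idx=1, offset=16
L1[2] = 1
L2[1][1] = 86
paddr = 86 * 32 + 16 = 2768

Answer: 2768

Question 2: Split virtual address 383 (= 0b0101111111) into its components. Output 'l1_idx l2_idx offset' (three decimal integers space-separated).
vaddr = 383 = 0b0101111111
  top 2 bits -> l1_idx = 1
  next 3 bits -> l2_idx = 3
  bottom 5 bits -> offset = 31

Answer: 1 3 31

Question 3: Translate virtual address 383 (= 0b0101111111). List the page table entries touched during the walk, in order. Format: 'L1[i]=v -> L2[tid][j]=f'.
vaddr = 383 = 0b0101111111
Split: l1_idx=1, l2_idx=3, offset=31

Answer: L1[1]=0 -> L2[0][3]=17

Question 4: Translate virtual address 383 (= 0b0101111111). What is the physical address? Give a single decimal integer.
Answer: 575

Derivation:
vaddr = 383 = 0b0101111111
Split: l1_idx=1, l2_idx=3, offset=31
L1[1] = 0
L2[0][3] = 17
paddr = 17 * 32 + 31 = 575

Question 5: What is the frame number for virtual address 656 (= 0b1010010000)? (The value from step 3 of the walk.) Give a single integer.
Answer: 57

Derivation:
vaddr = 656: l1_idx=2, l2_idx=4
L1[2] = 1; L2[1][4] = 57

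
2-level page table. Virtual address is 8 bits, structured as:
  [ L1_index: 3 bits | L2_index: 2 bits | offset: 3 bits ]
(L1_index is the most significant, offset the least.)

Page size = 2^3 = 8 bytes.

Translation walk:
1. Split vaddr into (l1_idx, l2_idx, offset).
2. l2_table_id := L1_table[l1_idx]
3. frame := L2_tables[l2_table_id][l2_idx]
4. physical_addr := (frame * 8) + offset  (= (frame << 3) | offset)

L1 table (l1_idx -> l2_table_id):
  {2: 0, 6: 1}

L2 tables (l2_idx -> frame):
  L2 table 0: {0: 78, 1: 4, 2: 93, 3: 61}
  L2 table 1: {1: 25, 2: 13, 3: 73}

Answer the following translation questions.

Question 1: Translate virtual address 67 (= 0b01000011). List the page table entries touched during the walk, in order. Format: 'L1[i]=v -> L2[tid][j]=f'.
Answer: L1[2]=0 -> L2[0][0]=78

Derivation:
vaddr = 67 = 0b01000011
Split: l1_idx=2, l2_idx=0, offset=3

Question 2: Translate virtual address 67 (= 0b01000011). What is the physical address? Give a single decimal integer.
Answer: 627

Derivation:
vaddr = 67 = 0b01000011
Split: l1_idx=2, l2_idx=0, offset=3
L1[2] = 0
L2[0][0] = 78
paddr = 78 * 8 + 3 = 627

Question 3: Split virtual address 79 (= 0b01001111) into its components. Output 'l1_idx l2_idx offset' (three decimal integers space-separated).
Answer: 2 1 7

Derivation:
vaddr = 79 = 0b01001111
  top 3 bits -> l1_idx = 2
  next 2 bits -> l2_idx = 1
  bottom 3 bits -> offset = 7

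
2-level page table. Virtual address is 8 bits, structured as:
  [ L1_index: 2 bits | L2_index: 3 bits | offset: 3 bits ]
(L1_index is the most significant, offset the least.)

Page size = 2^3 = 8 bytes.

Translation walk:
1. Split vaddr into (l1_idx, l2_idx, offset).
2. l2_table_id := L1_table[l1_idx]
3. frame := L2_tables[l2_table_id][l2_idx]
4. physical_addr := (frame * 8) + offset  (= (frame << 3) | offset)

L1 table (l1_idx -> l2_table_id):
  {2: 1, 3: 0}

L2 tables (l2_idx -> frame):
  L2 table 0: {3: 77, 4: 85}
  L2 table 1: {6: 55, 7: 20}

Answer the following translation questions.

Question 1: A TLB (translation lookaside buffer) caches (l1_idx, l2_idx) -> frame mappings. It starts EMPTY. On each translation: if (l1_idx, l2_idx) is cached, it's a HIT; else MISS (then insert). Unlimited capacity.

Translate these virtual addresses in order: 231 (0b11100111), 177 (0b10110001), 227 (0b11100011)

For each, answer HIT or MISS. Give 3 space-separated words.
vaddr=231: (3,4) not in TLB -> MISS, insert
vaddr=177: (2,6) not in TLB -> MISS, insert
vaddr=227: (3,4) in TLB -> HIT

Answer: MISS MISS HIT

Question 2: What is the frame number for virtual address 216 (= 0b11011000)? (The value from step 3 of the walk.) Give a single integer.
Answer: 77

Derivation:
vaddr = 216: l1_idx=3, l2_idx=3
L1[3] = 0; L2[0][3] = 77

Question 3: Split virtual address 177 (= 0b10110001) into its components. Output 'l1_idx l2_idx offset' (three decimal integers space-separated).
Answer: 2 6 1

Derivation:
vaddr = 177 = 0b10110001
  top 2 bits -> l1_idx = 2
  next 3 bits -> l2_idx = 6
  bottom 3 bits -> offset = 1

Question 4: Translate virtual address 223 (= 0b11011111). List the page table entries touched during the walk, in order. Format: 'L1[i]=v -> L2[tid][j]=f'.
vaddr = 223 = 0b11011111
Split: l1_idx=3, l2_idx=3, offset=7

Answer: L1[3]=0 -> L2[0][3]=77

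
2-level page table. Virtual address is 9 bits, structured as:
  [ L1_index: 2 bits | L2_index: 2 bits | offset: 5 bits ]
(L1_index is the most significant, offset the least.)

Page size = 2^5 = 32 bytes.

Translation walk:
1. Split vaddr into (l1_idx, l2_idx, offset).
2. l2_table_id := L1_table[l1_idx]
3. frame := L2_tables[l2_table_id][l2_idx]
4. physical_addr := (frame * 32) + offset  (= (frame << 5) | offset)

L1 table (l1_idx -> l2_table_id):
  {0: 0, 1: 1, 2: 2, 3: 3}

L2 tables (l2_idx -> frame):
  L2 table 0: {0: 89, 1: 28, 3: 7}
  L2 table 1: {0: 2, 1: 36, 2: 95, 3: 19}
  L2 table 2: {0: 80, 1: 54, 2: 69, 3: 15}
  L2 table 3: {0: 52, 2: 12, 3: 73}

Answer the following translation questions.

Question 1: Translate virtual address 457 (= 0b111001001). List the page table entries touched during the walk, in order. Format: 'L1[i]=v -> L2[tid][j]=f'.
vaddr = 457 = 0b111001001
Split: l1_idx=3, l2_idx=2, offset=9

Answer: L1[3]=3 -> L2[3][2]=12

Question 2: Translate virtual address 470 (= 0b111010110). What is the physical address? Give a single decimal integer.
vaddr = 470 = 0b111010110
Split: l1_idx=3, l2_idx=2, offset=22
L1[3] = 3
L2[3][2] = 12
paddr = 12 * 32 + 22 = 406

Answer: 406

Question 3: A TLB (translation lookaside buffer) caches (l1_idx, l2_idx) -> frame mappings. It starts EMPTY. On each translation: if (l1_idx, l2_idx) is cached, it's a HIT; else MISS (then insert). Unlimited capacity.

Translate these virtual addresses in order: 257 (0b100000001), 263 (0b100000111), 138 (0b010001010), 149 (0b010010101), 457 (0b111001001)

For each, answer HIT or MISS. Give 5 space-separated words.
Answer: MISS HIT MISS HIT MISS

Derivation:
vaddr=257: (2,0) not in TLB -> MISS, insert
vaddr=263: (2,0) in TLB -> HIT
vaddr=138: (1,0) not in TLB -> MISS, insert
vaddr=149: (1,0) in TLB -> HIT
vaddr=457: (3,2) not in TLB -> MISS, insert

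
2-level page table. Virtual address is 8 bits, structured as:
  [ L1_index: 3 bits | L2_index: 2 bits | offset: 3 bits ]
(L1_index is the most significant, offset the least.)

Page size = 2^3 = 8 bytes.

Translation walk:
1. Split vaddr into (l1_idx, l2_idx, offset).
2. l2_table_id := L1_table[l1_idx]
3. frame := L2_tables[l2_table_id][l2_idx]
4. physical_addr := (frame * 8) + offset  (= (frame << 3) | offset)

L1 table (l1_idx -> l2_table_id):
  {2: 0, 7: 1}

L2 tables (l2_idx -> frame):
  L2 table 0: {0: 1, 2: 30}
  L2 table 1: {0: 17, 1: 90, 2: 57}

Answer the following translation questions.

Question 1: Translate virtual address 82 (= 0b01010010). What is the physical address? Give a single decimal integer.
vaddr = 82 = 0b01010010
Split: l1_idx=2, l2_idx=2, offset=2
L1[2] = 0
L2[0][2] = 30
paddr = 30 * 8 + 2 = 242

Answer: 242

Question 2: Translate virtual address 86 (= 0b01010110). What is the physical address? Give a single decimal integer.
vaddr = 86 = 0b01010110
Split: l1_idx=2, l2_idx=2, offset=6
L1[2] = 0
L2[0][2] = 30
paddr = 30 * 8 + 6 = 246

Answer: 246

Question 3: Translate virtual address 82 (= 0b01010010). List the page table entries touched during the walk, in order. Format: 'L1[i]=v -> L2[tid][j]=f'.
Answer: L1[2]=0 -> L2[0][2]=30

Derivation:
vaddr = 82 = 0b01010010
Split: l1_idx=2, l2_idx=2, offset=2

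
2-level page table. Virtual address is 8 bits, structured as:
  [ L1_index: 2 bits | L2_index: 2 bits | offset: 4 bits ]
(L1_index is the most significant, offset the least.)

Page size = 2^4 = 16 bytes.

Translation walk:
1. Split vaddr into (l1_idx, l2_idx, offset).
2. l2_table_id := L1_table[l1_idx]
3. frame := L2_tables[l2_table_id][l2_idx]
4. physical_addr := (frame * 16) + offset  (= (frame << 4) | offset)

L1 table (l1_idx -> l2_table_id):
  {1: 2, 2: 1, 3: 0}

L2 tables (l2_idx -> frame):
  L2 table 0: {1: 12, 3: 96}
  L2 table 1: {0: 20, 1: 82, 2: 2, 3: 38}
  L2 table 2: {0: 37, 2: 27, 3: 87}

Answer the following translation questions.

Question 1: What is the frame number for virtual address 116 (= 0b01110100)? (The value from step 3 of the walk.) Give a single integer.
vaddr = 116: l1_idx=1, l2_idx=3
L1[1] = 2; L2[2][3] = 87

Answer: 87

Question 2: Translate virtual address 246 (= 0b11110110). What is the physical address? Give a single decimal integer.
vaddr = 246 = 0b11110110
Split: l1_idx=3, l2_idx=3, offset=6
L1[3] = 0
L2[0][3] = 96
paddr = 96 * 16 + 6 = 1542

Answer: 1542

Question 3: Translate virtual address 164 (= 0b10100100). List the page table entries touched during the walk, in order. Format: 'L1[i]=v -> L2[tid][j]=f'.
vaddr = 164 = 0b10100100
Split: l1_idx=2, l2_idx=2, offset=4

Answer: L1[2]=1 -> L2[1][2]=2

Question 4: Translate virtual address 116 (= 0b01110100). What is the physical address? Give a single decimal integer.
Answer: 1396

Derivation:
vaddr = 116 = 0b01110100
Split: l1_idx=1, l2_idx=3, offset=4
L1[1] = 2
L2[2][3] = 87
paddr = 87 * 16 + 4 = 1396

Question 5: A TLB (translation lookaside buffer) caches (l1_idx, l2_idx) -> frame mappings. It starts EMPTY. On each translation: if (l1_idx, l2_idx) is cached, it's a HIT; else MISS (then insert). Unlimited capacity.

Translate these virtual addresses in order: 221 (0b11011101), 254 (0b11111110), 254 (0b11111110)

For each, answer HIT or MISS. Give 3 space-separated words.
Answer: MISS MISS HIT

Derivation:
vaddr=221: (3,1) not in TLB -> MISS, insert
vaddr=254: (3,3) not in TLB -> MISS, insert
vaddr=254: (3,3) in TLB -> HIT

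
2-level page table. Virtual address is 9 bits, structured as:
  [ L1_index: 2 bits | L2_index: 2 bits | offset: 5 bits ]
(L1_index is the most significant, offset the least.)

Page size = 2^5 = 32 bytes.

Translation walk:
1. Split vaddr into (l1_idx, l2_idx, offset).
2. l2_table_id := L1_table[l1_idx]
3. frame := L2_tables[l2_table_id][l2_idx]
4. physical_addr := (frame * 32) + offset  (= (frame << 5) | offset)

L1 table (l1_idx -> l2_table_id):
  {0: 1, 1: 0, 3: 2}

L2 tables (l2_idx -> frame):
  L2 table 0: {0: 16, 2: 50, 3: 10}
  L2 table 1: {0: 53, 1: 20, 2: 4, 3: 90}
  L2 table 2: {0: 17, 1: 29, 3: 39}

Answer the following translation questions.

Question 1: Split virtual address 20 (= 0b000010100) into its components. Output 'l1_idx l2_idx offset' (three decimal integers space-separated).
Answer: 0 0 20

Derivation:
vaddr = 20 = 0b000010100
  top 2 bits -> l1_idx = 0
  next 2 bits -> l2_idx = 0
  bottom 5 bits -> offset = 20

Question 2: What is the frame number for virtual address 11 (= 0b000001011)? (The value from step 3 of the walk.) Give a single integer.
vaddr = 11: l1_idx=0, l2_idx=0
L1[0] = 1; L2[1][0] = 53

Answer: 53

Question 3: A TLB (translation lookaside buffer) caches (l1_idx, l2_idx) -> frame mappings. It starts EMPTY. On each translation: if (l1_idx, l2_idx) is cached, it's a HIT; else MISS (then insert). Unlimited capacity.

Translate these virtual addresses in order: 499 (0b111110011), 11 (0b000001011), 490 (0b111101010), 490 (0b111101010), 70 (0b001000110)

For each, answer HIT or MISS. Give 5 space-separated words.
Answer: MISS MISS HIT HIT MISS

Derivation:
vaddr=499: (3,3) not in TLB -> MISS, insert
vaddr=11: (0,0) not in TLB -> MISS, insert
vaddr=490: (3,3) in TLB -> HIT
vaddr=490: (3,3) in TLB -> HIT
vaddr=70: (0,2) not in TLB -> MISS, insert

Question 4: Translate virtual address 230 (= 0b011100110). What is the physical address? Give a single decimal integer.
vaddr = 230 = 0b011100110
Split: l1_idx=1, l2_idx=3, offset=6
L1[1] = 0
L2[0][3] = 10
paddr = 10 * 32 + 6 = 326

Answer: 326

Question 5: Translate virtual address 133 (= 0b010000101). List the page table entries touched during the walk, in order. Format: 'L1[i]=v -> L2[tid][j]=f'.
Answer: L1[1]=0 -> L2[0][0]=16

Derivation:
vaddr = 133 = 0b010000101
Split: l1_idx=1, l2_idx=0, offset=5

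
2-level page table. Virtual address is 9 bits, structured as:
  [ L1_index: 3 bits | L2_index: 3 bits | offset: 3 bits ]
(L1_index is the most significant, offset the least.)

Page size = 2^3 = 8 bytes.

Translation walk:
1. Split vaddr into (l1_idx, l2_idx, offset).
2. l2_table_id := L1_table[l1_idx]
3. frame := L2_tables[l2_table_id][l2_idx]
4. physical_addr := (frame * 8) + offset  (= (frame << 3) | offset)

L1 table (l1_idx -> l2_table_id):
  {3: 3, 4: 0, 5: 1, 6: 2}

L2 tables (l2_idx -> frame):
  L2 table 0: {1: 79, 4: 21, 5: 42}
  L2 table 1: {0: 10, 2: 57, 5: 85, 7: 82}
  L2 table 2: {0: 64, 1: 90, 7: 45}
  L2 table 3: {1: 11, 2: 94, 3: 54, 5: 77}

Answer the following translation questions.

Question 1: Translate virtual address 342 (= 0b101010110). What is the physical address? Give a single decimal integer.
vaddr = 342 = 0b101010110
Split: l1_idx=5, l2_idx=2, offset=6
L1[5] = 1
L2[1][2] = 57
paddr = 57 * 8 + 6 = 462

Answer: 462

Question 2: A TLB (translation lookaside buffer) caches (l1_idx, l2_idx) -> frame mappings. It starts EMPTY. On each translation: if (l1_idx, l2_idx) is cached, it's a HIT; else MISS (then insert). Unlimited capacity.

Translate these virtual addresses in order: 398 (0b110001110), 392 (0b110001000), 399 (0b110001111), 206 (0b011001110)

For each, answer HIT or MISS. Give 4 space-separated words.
Answer: MISS HIT HIT MISS

Derivation:
vaddr=398: (6,1) not in TLB -> MISS, insert
vaddr=392: (6,1) in TLB -> HIT
vaddr=399: (6,1) in TLB -> HIT
vaddr=206: (3,1) not in TLB -> MISS, insert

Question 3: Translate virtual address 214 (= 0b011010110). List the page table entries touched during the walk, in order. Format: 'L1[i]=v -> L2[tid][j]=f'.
Answer: L1[3]=3 -> L2[3][2]=94

Derivation:
vaddr = 214 = 0b011010110
Split: l1_idx=3, l2_idx=2, offset=6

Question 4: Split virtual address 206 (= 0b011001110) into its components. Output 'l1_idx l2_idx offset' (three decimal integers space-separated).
vaddr = 206 = 0b011001110
  top 3 bits -> l1_idx = 3
  next 3 bits -> l2_idx = 1
  bottom 3 bits -> offset = 6

Answer: 3 1 6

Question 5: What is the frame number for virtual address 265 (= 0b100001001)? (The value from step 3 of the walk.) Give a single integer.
Answer: 79

Derivation:
vaddr = 265: l1_idx=4, l2_idx=1
L1[4] = 0; L2[0][1] = 79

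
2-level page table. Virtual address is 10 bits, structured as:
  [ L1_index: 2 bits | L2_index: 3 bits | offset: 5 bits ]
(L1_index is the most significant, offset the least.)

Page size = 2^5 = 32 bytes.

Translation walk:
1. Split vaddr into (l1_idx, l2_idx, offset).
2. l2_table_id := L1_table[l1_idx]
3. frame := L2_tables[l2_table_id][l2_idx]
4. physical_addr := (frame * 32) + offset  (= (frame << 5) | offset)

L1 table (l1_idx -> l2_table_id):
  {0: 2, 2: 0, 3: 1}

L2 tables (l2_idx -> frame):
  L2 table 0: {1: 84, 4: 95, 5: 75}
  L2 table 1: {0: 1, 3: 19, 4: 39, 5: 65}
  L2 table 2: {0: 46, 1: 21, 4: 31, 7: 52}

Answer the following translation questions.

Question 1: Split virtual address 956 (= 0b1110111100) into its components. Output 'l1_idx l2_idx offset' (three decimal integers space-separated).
Answer: 3 5 28

Derivation:
vaddr = 956 = 0b1110111100
  top 2 bits -> l1_idx = 3
  next 3 bits -> l2_idx = 5
  bottom 5 bits -> offset = 28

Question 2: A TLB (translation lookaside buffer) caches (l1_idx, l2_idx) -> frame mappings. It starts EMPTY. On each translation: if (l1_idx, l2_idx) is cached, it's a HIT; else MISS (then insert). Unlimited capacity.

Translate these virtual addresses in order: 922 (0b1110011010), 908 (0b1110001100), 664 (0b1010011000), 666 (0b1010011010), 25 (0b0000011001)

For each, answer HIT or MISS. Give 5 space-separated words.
vaddr=922: (3,4) not in TLB -> MISS, insert
vaddr=908: (3,4) in TLB -> HIT
vaddr=664: (2,4) not in TLB -> MISS, insert
vaddr=666: (2,4) in TLB -> HIT
vaddr=25: (0,0) not in TLB -> MISS, insert

Answer: MISS HIT MISS HIT MISS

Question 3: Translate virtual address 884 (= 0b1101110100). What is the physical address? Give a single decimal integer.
Answer: 628

Derivation:
vaddr = 884 = 0b1101110100
Split: l1_idx=3, l2_idx=3, offset=20
L1[3] = 1
L2[1][3] = 19
paddr = 19 * 32 + 20 = 628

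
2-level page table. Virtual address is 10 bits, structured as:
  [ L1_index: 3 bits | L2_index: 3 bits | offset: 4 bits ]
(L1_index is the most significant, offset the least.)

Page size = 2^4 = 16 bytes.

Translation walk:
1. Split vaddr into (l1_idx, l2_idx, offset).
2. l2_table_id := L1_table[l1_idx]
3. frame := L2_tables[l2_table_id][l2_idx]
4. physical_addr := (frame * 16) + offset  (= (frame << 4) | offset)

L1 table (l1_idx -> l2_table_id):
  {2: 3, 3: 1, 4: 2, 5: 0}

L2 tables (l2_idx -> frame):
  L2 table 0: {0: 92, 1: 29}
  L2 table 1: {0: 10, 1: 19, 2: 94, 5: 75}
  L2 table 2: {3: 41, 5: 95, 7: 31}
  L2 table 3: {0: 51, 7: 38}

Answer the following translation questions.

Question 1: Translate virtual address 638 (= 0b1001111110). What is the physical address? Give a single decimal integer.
Answer: 510

Derivation:
vaddr = 638 = 0b1001111110
Split: l1_idx=4, l2_idx=7, offset=14
L1[4] = 2
L2[2][7] = 31
paddr = 31 * 16 + 14 = 510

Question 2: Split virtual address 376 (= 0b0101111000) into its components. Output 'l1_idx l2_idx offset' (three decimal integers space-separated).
Answer: 2 7 8

Derivation:
vaddr = 376 = 0b0101111000
  top 3 bits -> l1_idx = 2
  next 3 bits -> l2_idx = 7
  bottom 4 bits -> offset = 8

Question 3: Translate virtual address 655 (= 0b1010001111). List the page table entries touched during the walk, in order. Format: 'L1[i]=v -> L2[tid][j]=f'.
vaddr = 655 = 0b1010001111
Split: l1_idx=5, l2_idx=0, offset=15

Answer: L1[5]=0 -> L2[0][0]=92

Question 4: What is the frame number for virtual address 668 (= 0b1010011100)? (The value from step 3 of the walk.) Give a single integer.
vaddr = 668: l1_idx=5, l2_idx=1
L1[5] = 0; L2[0][1] = 29

Answer: 29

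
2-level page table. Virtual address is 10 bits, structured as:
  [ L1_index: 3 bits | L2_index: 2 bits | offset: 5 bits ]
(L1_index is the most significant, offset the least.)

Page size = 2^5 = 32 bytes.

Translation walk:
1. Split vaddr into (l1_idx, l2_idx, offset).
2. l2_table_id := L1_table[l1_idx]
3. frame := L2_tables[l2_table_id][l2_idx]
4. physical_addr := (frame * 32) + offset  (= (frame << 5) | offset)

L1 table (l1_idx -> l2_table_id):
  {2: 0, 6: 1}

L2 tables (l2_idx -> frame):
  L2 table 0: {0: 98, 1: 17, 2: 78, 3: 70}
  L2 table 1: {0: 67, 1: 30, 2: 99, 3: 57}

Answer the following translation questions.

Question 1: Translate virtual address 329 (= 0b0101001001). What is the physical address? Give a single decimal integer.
Answer: 2505

Derivation:
vaddr = 329 = 0b0101001001
Split: l1_idx=2, l2_idx=2, offset=9
L1[2] = 0
L2[0][2] = 78
paddr = 78 * 32 + 9 = 2505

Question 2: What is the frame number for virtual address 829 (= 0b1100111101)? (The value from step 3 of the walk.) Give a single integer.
vaddr = 829: l1_idx=6, l2_idx=1
L1[6] = 1; L2[1][1] = 30

Answer: 30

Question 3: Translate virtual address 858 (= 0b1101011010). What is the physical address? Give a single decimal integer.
vaddr = 858 = 0b1101011010
Split: l1_idx=6, l2_idx=2, offset=26
L1[6] = 1
L2[1][2] = 99
paddr = 99 * 32 + 26 = 3194

Answer: 3194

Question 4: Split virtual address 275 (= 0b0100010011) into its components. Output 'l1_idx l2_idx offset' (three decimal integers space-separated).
vaddr = 275 = 0b0100010011
  top 3 bits -> l1_idx = 2
  next 2 bits -> l2_idx = 0
  bottom 5 bits -> offset = 19

Answer: 2 0 19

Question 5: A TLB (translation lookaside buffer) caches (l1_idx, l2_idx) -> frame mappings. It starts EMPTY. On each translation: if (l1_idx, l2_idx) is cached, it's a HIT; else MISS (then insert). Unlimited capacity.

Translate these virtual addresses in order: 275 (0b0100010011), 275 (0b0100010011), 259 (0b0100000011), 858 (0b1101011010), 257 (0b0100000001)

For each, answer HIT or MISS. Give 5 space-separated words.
Answer: MISS HIT HIT MISS HIT

Derivation:
vaddr=275: (2,0) not in TLB -> MISS, insert
vaddr=275: (2,0) in TLB -> HIT
vaddr=259: (2,0) in TLB -> HIT
vaddr=858: (6,2) not in TLB -> MISS, insert
vaddr=257: (2,0) in TLB -> HIT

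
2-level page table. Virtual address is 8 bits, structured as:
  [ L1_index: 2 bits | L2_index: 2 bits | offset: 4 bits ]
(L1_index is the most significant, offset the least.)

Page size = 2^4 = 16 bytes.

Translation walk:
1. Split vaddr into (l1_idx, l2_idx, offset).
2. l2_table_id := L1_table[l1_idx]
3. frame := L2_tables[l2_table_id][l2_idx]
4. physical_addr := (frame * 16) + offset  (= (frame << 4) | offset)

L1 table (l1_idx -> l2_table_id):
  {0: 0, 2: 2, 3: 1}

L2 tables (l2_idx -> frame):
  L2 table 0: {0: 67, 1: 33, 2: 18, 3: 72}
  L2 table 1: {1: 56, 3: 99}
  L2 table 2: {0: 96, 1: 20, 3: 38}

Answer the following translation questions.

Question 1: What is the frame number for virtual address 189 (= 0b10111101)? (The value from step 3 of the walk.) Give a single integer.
Answer: 38

Derivation:
vaddr = 189: l1_idx=2, l2_idx=3
L1[2] = 2; L2[2][3] = 38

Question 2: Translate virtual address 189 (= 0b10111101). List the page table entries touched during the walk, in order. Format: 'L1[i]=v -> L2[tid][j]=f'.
Answer: L1[2]=2 -> L2[2][3]=38

Derivation:
vaddr = 189 = 0b10111101
Split: l1_idx=2, l2_idx=3, offset=13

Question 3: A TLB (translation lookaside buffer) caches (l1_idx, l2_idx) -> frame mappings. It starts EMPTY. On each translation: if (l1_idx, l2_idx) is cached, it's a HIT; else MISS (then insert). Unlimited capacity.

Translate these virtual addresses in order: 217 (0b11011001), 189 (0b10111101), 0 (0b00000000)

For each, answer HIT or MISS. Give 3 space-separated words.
vaddr=217: (3,1) not in TLB -> MISS, insert
vaddr=189: (2,3) not in TLB -> MISS, insert
vaddr=0: (0,0) not in TLB -> MISS, insert

Answer: MISS MISS MISS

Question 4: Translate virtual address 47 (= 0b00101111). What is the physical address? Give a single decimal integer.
vaddr = 47 = 0b00101111
Split: l1_idx=0, l2_idx=2, offset=15
L1[0] = 0
L2[0][2] = 18
paddr = 18 * 16 + 15 = 303

Answer: 303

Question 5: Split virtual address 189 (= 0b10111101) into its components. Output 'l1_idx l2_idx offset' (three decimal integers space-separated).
vaddr = 189 = 0b10111101
  top 2 bits -> l1_idx = 2
  next 2 bits -> l2_idx = 3
  bottom 4 bits -> offset = 13

Answer: 2 3 13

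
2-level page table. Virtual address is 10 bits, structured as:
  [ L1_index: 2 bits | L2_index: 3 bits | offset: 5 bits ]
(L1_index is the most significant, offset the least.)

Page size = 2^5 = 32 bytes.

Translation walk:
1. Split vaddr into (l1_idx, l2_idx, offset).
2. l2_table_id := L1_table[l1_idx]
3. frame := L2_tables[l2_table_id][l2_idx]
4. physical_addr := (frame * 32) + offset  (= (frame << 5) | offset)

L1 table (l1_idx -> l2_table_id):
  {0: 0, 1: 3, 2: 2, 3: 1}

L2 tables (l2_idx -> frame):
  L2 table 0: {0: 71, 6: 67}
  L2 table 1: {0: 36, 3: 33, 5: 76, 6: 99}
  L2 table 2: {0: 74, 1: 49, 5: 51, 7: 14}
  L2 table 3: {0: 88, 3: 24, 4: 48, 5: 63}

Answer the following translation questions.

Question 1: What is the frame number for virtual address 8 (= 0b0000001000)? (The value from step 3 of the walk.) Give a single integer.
Answer: 71

Derivation:
vaddr = 8: l1_idx=0, l2_idx=0
L1[0] = 0; L2[0][0] = 71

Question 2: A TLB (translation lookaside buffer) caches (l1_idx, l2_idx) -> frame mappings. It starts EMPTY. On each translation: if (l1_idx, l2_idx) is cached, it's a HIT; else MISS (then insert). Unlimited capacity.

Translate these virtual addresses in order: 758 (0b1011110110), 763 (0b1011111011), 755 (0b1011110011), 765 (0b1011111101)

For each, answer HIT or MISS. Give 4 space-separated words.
Answer: MISS HIT HIT HIT

Derivation:
vaddr=758: (2,7) not in TLB -> MISS, insert
vaddr=763: (2,7) in TLB -> HIT
vaddr=755: (2,7) in TLB -> HIT
vaddr=765: (2,7) in TLB -> HIT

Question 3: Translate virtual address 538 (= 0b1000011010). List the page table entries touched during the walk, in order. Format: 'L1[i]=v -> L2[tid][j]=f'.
vaddr = 538 = 0b1000011010
Split: l1_idx=2, l2_idx=0, offset=26

Answer: L1[2]=2 -> L2[2][0]=74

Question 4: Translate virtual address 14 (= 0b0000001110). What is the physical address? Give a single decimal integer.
Answer: 2286

Derivation:
vaddr = 14 = 0b0000001110
Split: l1_idx=0, l2_idx=0, offset=14
L1[0] = 0
L2[0][0] = 71
paddr = 71 * 32 + 14 = 2286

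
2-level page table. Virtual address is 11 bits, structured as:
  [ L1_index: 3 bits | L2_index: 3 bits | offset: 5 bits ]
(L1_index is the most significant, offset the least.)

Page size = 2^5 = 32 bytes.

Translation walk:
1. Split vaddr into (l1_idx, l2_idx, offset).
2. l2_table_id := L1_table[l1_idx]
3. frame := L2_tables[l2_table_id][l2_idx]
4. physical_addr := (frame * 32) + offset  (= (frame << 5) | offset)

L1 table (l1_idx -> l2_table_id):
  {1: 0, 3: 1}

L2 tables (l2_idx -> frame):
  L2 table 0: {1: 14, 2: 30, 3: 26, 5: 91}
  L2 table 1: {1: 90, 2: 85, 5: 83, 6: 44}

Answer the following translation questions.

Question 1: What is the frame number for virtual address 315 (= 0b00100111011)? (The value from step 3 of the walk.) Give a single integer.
Answer: 14

Derivation:
vaddr = 315: l1_idx=1, l2_idx=1
L1[1] = 0; L2[0][1] = 14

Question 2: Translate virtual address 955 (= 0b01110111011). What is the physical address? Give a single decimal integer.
vaddr = 955 = 0b01110111011
Split: l1_idx=3, l2_idx=5, offset=27
L1[3] = 1
L2[1][5] = 83
paddr = 83 * 32 + 27 = 2683

Answer: 2683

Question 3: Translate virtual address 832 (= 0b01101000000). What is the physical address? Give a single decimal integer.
Answer: 2720

Derivation:
vaddr = 832 = 0b01101000000
Split: l1_idx=3, l2_idx=2, offset=0
L1[3] = 1
L2[1][2] = 85
paddr = 85 * 32 + 0 = 2720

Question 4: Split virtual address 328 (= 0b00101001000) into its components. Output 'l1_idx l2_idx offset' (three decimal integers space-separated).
vaddr = 328 = 0b00101001000
  top 3 bits -> l1_idx = 1
  next 3 bits -> l2_idx = 2
  bottom 5 bits -> offset = 8

Answer: 1 2 8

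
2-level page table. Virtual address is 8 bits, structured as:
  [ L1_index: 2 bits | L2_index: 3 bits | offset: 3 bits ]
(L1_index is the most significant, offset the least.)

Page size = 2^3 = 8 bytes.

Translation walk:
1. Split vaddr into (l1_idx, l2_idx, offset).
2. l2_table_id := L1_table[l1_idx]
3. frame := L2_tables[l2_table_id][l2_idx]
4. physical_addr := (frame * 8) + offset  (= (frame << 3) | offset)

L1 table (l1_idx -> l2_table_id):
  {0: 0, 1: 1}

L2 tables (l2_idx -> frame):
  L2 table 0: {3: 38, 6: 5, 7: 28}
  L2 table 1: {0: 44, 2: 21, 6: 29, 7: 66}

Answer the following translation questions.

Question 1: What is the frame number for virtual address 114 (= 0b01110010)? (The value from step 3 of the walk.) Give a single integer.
Answer: 29

Derivation:
vaddr = 114: l1_idx=1, l2_idx=6
L1[1] = 1; L2[1][6] = 29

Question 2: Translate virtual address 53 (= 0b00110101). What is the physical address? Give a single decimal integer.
vaddr = 53 = 0b00110101
Split: l1_idx=0, l2_idx=6, offset=5
L1[0] = 0
L2[0][6] = 5
paddr = 5 * 8 + 5 = 45

Answer: 45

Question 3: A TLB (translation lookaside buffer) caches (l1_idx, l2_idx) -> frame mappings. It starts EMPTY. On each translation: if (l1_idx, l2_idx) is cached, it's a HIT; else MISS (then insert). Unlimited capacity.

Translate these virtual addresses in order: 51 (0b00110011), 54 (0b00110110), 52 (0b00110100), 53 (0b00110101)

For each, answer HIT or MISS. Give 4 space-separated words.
Answer: MISS HIT HIT HIT

Derivation:
vaddr=51: (0,6) not in TLB -> MISS, insert
vaddr=54: (0,6) in TLB -> HIT
vaddr=52: (0,6) in TLB -> HIT
vaddr=53: (0,6) in TLB -> HIT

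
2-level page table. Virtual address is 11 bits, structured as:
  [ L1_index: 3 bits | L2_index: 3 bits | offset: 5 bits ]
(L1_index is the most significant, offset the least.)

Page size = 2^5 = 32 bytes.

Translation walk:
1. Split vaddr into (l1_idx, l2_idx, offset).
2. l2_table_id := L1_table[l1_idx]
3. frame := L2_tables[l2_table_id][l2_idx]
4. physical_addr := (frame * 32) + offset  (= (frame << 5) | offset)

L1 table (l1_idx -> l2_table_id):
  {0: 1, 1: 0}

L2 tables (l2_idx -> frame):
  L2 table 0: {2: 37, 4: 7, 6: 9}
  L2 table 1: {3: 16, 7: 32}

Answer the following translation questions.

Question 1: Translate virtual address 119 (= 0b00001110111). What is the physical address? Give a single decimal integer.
Answer: 535

Derivation:
vaddr = 119 = 0b00001110111
Split: l1_idx=0, l2_idx=3, offset=23
L1[0] = 1
L2[1][3] = 16
paddr = 16 * 32 + 23 = 535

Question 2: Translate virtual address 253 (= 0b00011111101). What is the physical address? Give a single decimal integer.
vaddr = 253 = 0b00011111101
Split: l1_idx=0, l2_idx=7, offset=29
L1[0] = 1
L2[1][7] = 32
paddr = 32 * 32 + 29 = 1053

Answer: 1053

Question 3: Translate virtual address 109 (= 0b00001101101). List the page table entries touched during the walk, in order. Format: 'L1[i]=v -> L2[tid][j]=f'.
vaddr = 109 = 0b00001101101
Split: l1_idx=0, l2_idx=3, offset=13

Answer: L1[0]=1 -> L2[1][3]=16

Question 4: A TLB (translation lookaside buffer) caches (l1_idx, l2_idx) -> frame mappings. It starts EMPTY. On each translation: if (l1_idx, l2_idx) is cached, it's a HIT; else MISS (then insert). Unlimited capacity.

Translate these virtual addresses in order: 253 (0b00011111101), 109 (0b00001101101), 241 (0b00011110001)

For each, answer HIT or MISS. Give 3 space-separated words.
vaddr=253: (0,7) not in TLB -> MISS, insert
vaddr=109: (0,3) not in TLB -> MISS, insert
vaddr=241: (0,7) in TLB -> HIT

Answer: MISS MISS HIT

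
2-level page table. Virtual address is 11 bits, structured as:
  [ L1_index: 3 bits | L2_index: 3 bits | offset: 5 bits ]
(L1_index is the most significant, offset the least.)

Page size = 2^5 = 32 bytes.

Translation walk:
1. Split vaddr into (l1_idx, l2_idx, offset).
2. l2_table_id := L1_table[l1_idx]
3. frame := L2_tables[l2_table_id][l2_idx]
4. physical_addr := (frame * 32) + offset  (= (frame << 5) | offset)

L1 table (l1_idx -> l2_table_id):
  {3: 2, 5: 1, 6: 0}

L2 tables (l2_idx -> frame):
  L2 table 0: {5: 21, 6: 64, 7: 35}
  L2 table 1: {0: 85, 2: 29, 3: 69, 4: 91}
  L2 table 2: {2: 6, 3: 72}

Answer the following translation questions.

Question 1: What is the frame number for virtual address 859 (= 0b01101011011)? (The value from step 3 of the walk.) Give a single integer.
Answer: 6

Derivation:
vaddr = 859: l1_idx=3, l2_idx=2
L1[3] = 2; L2[2][2] = 6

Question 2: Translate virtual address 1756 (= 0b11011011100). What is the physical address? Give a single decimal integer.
Answer: 2076

Derivation:
vaddr = 1756 = 0b11011011100
Split: l1_idx=6, l2_idx=6, offset=28
L1[6] = 0
L2[0][6] = 64
paddr = 64 * 32 + 28 = 2076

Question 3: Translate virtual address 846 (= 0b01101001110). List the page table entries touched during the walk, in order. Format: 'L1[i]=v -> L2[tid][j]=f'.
vaddr = 846 = 0b01101001110
Split: l1_idx=3, l2_idx=2, offset=14

Answer: L1[3]=2 -> L2[2][2]=6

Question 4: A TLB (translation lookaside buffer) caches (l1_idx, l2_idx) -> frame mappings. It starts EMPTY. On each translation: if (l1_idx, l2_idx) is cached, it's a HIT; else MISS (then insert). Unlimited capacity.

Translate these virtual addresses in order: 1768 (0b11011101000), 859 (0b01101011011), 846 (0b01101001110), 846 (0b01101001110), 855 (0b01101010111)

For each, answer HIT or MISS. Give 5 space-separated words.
vaddr=1768: (6,7) not in TLB -> MISS, insert
vaddr=859: (3,2) not in TLB -> MISS, insert
vaddr=846: (3,2) in TLB -> HIT
vaddr=846: (3,2) in TLB -> HIT
vaddr=855: (3,2) in TLB -> HIT

Answer: MISS MISS HIT HIT HIT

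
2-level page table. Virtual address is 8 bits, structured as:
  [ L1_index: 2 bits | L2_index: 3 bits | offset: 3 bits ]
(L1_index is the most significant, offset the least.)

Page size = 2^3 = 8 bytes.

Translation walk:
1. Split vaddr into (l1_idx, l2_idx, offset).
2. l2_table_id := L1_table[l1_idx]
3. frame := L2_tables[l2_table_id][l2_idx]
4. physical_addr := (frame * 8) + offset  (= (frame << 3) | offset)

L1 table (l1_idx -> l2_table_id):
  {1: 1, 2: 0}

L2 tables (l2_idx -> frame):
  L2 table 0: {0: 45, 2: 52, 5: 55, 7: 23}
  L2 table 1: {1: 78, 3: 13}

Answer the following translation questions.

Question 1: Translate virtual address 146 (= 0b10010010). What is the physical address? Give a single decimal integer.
Answer: 418

Derivation:
vaddr = 146 = 0b10010010
Split: l1_idx=2, l2_idx=2, offset=2
L1[2] = 0
L2[0][2] = 52
paddr = 52 * 8 + 2 = 418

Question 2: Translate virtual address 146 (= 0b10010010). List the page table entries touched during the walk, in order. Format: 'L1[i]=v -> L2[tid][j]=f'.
vaddr = 146 = 0b10010010
Split: l1_idx=2, l2_idx=2, offset=2

Answer: L1[2]=0 -> L2[0][2]=52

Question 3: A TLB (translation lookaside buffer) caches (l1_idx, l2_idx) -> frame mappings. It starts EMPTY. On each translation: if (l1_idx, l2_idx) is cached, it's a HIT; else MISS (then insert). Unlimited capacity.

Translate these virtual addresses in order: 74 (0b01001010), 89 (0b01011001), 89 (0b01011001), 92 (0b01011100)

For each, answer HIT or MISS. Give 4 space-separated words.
Answer: MISS MISS HIT HIT

Derivation:
vaddr=74: (1,1) not in TLB -> MISS, insert
vaddr=89: (1,3) not in TLB -> MISS, insert
vaddr=89: (1,3) in TLB -> HIT
vaddr=92: (1,3) in TLB -> HIT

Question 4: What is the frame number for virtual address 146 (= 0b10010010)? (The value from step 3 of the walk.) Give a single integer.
vaddr = 146: l1_idx=2, l2_idx=2
L1[2] = 0; L2[0][2] = 52

Answer: 52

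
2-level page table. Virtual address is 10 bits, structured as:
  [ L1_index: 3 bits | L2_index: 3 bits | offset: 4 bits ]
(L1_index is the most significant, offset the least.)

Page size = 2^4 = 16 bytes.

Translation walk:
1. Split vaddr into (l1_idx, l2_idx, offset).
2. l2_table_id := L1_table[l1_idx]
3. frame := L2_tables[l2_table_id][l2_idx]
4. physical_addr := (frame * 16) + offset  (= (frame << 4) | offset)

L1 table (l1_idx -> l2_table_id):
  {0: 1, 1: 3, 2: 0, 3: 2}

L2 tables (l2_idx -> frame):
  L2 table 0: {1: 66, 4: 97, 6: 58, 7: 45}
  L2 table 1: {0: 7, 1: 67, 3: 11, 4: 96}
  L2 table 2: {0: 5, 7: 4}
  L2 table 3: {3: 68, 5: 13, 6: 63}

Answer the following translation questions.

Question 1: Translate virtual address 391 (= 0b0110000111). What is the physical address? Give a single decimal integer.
vaddr = 391 = 0b0110000111
Split: l1_idx=3, l2_idx=0, offset=7
L1[3] = 2
L2[2][0] = 5
paddr = 5 * 16 + 7 = 87

Answer: 87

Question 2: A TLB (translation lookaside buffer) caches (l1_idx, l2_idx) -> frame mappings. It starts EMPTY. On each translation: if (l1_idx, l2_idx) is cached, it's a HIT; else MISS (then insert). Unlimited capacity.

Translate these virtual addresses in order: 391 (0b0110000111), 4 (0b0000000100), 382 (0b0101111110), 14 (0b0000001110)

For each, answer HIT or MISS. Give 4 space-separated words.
Answer: MISS MISS MISS HIT

Derivation:
vaddr=391: (3,0) not in TLB -> MISS, insert
vaddr=4: (0,0) not in TLB -> MISS, insert
vaddr=382: (2,7) not in TLB -> MISS, insert
vaddr=14: (0,0) in TLB -> HIT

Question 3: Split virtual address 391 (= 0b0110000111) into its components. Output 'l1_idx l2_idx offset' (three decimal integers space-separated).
Answer: 3 0 7

Derivation:
vaddr = 391 = 0b0110000111
  top 3 bits -> l1_idx = 3
  next 3 bits -> l2_idx = 0
  bottom 4 bits -> offset = 7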